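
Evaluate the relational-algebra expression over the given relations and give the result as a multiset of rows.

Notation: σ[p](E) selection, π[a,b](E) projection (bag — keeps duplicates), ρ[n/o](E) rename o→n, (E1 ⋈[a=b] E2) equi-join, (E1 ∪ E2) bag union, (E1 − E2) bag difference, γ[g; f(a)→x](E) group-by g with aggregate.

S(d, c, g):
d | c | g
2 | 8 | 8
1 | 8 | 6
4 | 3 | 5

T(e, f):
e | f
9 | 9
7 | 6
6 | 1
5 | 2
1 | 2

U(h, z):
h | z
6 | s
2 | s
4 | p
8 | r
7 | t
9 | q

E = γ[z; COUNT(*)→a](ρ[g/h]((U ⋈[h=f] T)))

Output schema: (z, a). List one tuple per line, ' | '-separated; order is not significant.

Per-node cardinality:
  U → 6
  T → 5
  (U ⋈[h=f] T) → 4
  ρ[g/h]((U ⋈[h=f] T)) → 4
  γ[z; COUNT(*)→a](ρ[g/h]((U ⋈[h=f] T))) → 2

== RESULT ==
z | a
q | 1
s | 3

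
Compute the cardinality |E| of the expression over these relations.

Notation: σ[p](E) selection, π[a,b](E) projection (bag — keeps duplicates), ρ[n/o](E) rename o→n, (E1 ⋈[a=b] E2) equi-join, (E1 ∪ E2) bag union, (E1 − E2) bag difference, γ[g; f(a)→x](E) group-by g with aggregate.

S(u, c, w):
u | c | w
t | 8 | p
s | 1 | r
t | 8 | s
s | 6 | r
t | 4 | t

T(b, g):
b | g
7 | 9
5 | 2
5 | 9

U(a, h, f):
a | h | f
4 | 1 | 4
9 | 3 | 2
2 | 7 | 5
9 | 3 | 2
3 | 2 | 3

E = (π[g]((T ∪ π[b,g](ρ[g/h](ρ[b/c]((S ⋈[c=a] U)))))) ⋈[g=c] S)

Per-node cardinality:
  T → 3
  S → 5
  U → 5
  (S ⋈[c=a] U) → 1
  ρ[b/c]((S ⋈[c=a] U)) → 1
  ρ[g/h](ρ[b/c]((S ⋈[c=a] U))) → 1
  π[b,g](ρ[g/h](ρ[b/c]((S ⋈[c=a] U)))) → 1
  (T ∪ π[b,g](ρ[g/h](ρ[b/c]((S ⋈[c=a] U))))) → 4
  π[g]((T ∪ π[b,g](ρ[g/h](ρ[b/c]((S ⋈[c=a] U)))))) → 4
  S → 5
  (π[g]((T ∪ π[b,g](ρ[g/h](ρ[b/c]((S ⋈[c=a] U)))))) ⋈[g=c] S) → 1

|E| = 1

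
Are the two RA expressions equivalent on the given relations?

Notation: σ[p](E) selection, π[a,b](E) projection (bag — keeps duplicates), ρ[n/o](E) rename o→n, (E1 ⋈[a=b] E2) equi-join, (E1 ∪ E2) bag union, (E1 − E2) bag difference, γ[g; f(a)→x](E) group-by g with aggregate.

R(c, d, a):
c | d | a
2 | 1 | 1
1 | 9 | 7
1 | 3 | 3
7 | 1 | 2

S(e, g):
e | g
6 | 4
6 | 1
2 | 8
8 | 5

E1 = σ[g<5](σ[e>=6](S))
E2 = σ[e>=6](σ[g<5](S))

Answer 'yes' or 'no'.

E1 row counts bottom-up:
  S → 4
  σ[e>=6](S) → 3
  σ[g<5](σ[e>=6](S)) → 2
E2 row counts bottom-up:
  S → 4
  σ[g<5](S) → 2
  σ[e>=6](σ[g<5](S)) → 2

E1 and E2 produce the same multiset:
e | g
6 | 1
6 | 4

yes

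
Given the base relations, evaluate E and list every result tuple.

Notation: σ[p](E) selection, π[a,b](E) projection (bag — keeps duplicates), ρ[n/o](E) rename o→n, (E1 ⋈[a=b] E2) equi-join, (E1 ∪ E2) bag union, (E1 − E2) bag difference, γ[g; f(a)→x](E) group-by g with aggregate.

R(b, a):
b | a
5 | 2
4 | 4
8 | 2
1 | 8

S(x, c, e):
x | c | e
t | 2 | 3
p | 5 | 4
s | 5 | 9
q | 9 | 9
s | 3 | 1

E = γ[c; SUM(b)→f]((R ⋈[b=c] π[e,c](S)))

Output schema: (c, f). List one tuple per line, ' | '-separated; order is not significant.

Per-node cardinality:
  R → 4
  S → 5
  π[e,c](S) → 5
  (R ⋈[b=c] π[e,c](S)) → 2
  γ[c; SUM(b)→f]((R ⋈[b=c] π[e,c](S))) → 1

== RESULT ==
c | f
5 | 10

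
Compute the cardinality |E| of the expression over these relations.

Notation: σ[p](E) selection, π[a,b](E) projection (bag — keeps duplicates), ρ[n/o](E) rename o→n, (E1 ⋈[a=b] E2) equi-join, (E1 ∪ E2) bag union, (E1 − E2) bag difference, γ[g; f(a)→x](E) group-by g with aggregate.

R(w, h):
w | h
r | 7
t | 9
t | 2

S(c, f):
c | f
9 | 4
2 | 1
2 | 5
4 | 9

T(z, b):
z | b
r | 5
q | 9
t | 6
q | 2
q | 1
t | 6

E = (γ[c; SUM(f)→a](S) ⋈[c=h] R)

Per-node cardinality:
  S → 4
  γ[c; SUM(f)→a](S) → 3
  R → 3
  (γ[c; SUM(f)→a](S) ⋈[c=h] R) → 2

|E| = 2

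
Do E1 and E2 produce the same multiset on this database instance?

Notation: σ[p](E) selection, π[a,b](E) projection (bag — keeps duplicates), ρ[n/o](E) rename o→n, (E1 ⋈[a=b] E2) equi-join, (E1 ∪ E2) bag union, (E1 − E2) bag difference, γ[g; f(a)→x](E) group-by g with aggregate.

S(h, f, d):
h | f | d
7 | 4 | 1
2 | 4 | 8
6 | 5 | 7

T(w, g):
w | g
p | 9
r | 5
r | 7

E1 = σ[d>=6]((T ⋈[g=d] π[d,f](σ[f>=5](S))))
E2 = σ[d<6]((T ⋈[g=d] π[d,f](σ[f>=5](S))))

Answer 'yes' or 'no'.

E1 subexpression sizes:
  T → 3
  S → 3
  σ[f>=5](S) → 1
  π[d,f](σ[f>=5](S)) → 1
  (T ⋈[g=d] π[d,f](σ[f>=5](S))) → 1
  σ[d>=6]((T ⋈[g=d] π[d,f](σ[f>=5](S)))) → 1
E2 subexpression sizes:
  T → 3
  S → 3
  σ[f>=5](S) → 1
  π[d,f](σ[f>=5](S)) → 1
  (T ⋈[g=d] π[d,f](σ[f>=5](S))) → 1
  σ[d<6]((T ⋈[g=d] π[d,f](σ[f>=5](S)))) → 0

E1 result:
w | g | d | f
r | 7 | 7 | 5
E2 result:
w | g | d | f
(0 rows)
Witness: ('r', 7, 7, 5) appears 1× in E1 but 0× in E2.

no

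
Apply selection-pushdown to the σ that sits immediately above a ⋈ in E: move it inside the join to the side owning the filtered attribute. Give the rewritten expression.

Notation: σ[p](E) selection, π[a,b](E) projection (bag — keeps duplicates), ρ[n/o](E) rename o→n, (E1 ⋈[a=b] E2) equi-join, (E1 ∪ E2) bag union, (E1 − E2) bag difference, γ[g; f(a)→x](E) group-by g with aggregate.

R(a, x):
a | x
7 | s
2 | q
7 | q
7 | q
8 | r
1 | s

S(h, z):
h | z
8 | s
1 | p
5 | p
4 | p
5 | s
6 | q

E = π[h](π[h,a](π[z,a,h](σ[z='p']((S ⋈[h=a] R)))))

σ filters on z, owned by the left side.
E' = π[h](π[h,a](π[z,a,h]((σ[z='p'](S) ⋈[h=a] R))))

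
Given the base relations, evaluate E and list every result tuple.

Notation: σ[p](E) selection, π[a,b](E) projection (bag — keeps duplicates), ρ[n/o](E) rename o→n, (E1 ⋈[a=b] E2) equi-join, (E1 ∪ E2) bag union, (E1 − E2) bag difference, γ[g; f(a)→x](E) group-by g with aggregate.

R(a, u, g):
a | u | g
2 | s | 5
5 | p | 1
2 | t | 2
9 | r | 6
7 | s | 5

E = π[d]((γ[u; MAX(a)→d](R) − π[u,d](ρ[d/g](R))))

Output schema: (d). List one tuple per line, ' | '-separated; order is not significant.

Per-node cardinality:
  R → 5
  γ[u; MAX(a)→d](R) → 4
  R → 5
  ρ[d/g](R) → 5
  π[u,d](ρ[d/g](R)) → 5
  (γ[u; MAX(a)→d](R) − π[u,d](ρ[d/g](R))) → 3
  π[d]((γ[u; MAX(a)→d](R) − π[u,d](ρ[d/g](R)))) → 3

== RESULT ==
d
5
7
9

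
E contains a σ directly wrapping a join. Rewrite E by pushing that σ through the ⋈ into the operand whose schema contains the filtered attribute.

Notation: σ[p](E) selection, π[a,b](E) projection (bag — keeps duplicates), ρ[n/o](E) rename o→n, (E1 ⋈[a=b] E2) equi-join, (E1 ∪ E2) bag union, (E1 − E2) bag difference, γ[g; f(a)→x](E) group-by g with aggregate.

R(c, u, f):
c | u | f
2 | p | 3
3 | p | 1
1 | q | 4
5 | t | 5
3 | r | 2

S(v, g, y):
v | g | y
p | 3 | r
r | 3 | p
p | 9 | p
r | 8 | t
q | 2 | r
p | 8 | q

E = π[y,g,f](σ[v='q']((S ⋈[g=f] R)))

σ filters on v, owned by the left side.
E' = π[y,g,f]((σ[v='q'](S) ⋈[g=f] R))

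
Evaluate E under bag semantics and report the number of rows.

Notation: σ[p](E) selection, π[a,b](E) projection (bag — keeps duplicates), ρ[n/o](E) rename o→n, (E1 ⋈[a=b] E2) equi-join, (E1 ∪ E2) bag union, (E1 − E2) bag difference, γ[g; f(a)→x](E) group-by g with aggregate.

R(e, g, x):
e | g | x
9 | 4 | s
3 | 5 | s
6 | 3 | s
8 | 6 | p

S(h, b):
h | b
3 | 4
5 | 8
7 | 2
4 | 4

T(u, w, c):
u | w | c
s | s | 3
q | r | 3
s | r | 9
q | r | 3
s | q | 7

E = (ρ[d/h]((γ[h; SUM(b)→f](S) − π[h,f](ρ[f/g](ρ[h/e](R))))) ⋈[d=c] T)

Row counts bottom-up:
  S → 4
  γ[h; SUM(b)→f](S) → 4
  R → 4
  ρ[h/e](R) → 4
  ρ[f/g](ρ[h/e](R)) → 4
  π[h,f](ρ[f/g](ρ[h/e](R))) → 4
  (γ[h; SUM(b)→f](S) − π[h,f](ρ[f/g](ρ[h/e](R)))) → 4
  ρ[d/h]((γ[h; SUM(b)→f](S) − π[h,f](ρ[f/g](ρ[h/e](R))))) → 4
  T → 5
  (ρ[d/h]((γ[h; SUM(b)→f](S) − π[h,f](ρ[f/g](ρ[h/e](R))))) ⋈[d=c] T) → 4

|E| = 4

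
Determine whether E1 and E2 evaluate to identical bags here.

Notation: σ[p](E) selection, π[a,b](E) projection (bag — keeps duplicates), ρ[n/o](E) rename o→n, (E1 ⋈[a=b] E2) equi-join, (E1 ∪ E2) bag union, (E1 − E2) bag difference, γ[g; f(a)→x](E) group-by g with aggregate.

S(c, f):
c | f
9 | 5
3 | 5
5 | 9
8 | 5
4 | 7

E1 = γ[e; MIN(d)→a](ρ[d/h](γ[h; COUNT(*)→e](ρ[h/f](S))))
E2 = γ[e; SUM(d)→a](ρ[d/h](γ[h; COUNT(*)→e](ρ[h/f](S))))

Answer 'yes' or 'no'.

E1 per-node cardinality:
  S → 5
  ρ[h/f](S) → 5
  γ[h; COUNT(*)→e](ρ[h/f](S)) → 3
  ρ[d/h](γ[h; COUNT(*)→e](ρ[h/f](S))) → 3
  γ[e; MIN(d)→a](ρ[d/h](γ[h; COUNT(*)→e](ρ[h/f](S)))) → 2
E2 per-node cardinality:
  S → 5
  ρ[h/f](S) → 5
  γ[h; COUNT(*)→e](ρ[h/f](S)) → 3
  ρ[d/h](γ[h; COUNT(*)→e](ρ[h/f](S))) → 3
  γ[e; SUM(d)→a](ρ[d/h](γ[h; COUNT(*)→e](ρ[h/f](S)))) → 2

E1 result:
e | a
1 | 7
3 | 5
E2 result:
e | a
1 | 16
3 | 5
Witness: (1, 7) appears 1× in E1 but 0× in E2.

no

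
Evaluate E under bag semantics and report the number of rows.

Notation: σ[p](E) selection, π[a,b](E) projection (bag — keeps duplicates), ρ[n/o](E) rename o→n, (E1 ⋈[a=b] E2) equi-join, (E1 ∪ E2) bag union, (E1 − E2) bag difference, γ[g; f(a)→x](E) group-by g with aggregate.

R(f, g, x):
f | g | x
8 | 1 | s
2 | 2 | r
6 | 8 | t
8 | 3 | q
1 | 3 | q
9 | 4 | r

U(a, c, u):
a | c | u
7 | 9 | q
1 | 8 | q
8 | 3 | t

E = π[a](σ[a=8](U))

Row counts bottom-up:
  U → 3
  σ[a=8](U) → 1
  π[a](σ[a=8](U)) → 1

|E| = 1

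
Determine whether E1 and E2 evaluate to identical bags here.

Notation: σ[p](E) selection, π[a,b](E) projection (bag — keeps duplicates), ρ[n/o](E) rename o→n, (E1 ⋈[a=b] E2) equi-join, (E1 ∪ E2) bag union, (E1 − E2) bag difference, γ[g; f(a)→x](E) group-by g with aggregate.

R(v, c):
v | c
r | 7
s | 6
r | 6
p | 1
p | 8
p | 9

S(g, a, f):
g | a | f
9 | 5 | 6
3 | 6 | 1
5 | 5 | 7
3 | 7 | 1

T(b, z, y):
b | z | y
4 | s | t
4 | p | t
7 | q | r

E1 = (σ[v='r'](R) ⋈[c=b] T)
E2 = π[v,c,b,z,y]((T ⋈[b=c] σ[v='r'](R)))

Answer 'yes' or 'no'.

E1 stepwise |·|:
  R → 6
  σ[v='r'](R) → 2
  T → 3
  (σ[v='r'](R) ⋈[c=b] T) → 1
E2 stepwise |·|:
  T → 3
  R → 6
  σ[v='r'](R) → 2
  (T ⋈[b=c] σ[v='r'](R)) → 1
  π[v,c,b,z,y]((T ⋈[b=c] σ[v='r'](R))) → 1

E1 and E2 produce the same multiset:
v | c | b | z | y
r | 7 | 7 | q | r

yes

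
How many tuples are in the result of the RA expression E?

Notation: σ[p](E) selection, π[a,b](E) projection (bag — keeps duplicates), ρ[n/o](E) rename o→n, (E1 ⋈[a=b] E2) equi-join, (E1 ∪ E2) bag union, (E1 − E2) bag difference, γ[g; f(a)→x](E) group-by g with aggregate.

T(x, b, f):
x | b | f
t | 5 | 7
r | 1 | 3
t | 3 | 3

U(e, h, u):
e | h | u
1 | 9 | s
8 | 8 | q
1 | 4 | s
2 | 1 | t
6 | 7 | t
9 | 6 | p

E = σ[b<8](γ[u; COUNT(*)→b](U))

Subexpression sizes:
  U → 6
  γ[u; COUNT(*)→b](U) → 4
  σ[b<8](γ[u; COUNT(*)→b](U)) → 4

|E| = 4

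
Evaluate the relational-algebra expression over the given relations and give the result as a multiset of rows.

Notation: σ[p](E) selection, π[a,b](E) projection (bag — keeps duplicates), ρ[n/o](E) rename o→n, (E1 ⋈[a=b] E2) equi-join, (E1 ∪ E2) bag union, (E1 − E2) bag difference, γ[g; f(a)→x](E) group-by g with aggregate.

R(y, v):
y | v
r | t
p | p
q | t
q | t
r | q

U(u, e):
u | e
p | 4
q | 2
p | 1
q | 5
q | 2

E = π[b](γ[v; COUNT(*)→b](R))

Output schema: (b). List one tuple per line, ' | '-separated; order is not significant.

Subexpression sizes:
  R → 5
  γ[v; COUNT(*)→b](R) → 3
  π[b](γ[v; COUNT(*)→b](R)) → 3

== RESULT ==
b
1
1
3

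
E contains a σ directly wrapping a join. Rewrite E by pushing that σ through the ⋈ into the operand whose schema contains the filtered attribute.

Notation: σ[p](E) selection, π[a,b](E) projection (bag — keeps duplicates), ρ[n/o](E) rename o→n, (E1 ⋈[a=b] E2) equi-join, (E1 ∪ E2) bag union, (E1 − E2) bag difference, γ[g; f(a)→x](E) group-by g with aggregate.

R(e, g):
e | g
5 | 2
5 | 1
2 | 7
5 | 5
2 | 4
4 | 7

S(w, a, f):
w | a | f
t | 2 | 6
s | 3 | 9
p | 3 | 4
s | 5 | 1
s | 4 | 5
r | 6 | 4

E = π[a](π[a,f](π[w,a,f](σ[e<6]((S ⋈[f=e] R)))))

σ filters on e, owned by the right side.
E' = π[a](π[a,f](π[w,a,f]((S ⋈[f=e] σ[e<6](R)))))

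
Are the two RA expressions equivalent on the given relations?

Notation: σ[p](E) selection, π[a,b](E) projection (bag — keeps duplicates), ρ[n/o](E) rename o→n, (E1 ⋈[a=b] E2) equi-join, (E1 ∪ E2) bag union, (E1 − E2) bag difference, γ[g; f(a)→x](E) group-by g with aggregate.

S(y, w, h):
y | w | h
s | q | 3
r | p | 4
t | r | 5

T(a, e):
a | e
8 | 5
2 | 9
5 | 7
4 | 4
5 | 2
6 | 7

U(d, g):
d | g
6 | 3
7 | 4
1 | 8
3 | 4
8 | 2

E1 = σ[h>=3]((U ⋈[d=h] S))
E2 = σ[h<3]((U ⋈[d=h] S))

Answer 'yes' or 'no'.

E1 row counts bottom-up:
  U → 5
  S → 3
  (U ⋈[d=h] S) → 1
  σ[h>=3]((U ⋈[d=h] S)) → 1
E2 row counts bottom-up:
  U → 5
  S → 3
  (U ⋈[d=h] S) → 1
  σ[h<3]((U ⋈[d=h] S)) → 0

E1 result:
d | g | y | w | h
3 | 4 | s | q | 3
E2 result:
d | g | y | w | h
(0 rows)
Witness: (3, 4, 's', 'q', 3) appears 1× in E1 but 0× in E2.

no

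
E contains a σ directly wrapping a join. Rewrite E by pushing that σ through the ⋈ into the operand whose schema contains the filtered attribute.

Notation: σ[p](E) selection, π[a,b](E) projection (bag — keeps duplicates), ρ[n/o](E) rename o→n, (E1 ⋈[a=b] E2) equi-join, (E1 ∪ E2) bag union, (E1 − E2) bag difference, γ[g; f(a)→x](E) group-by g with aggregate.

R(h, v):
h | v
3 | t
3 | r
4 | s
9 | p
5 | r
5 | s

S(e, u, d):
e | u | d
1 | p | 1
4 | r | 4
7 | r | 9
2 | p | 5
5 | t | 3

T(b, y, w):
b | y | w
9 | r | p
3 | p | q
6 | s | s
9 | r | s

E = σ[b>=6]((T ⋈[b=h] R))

σ filters on b, owned by the left side.
E' = (σ[b>=6](T) ⋈[b=h] R)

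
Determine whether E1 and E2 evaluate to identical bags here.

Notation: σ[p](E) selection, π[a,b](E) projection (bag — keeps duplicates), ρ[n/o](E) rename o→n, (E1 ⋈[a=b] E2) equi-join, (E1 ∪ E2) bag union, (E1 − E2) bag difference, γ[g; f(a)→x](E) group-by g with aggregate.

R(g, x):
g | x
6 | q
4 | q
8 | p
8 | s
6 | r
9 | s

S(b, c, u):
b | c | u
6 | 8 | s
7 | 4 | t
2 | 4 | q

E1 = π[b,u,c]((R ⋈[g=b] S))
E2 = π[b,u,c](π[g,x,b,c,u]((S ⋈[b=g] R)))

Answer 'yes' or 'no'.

E1 stepwise |·|:
  R → 6
  S → 3
  (R ⋈[g=b] S) → 2
  π[b,u,c]((R ⋈[g=b] S)) → 2
E2 stepwise |·|:
  S → 3
  R → 6
  (S ⋈[b=g] R) → 2
  π[g,x,b,c,u]((S ⋈[b=g] R)) → 2
  π[b,u,c](π[g,x,b,c,u]((S ⋈[b=g] R))) → 2

E1 and E2 produce the same multiset:
b | u | c
6 | s | 8
6 | s | 8

yes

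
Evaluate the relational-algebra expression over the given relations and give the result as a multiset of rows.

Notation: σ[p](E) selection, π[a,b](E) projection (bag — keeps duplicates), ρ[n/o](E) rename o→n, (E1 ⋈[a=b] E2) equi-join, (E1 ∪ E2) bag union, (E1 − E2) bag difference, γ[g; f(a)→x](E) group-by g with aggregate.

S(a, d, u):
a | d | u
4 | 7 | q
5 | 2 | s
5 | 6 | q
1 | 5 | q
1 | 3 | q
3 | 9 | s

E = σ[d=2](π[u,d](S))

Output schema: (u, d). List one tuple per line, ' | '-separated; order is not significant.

Per-node cardinality:
  S → 6
  π[u,d](S) → 6
  σ[d=2](π[u,d](S)) → 1

== RESULT ==
u | d
s | 2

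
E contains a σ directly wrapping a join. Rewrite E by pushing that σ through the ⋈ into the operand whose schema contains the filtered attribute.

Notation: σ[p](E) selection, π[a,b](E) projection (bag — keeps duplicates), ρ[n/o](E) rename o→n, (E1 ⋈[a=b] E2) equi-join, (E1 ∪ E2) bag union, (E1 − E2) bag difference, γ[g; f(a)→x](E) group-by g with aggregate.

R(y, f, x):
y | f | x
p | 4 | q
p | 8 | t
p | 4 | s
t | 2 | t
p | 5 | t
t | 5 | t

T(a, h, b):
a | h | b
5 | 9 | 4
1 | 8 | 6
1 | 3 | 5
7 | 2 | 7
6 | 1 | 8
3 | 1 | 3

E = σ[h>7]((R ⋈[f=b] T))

σ filters on h, owned by the right side.
E' = (R ⋈[f=b] σ[h>7](T))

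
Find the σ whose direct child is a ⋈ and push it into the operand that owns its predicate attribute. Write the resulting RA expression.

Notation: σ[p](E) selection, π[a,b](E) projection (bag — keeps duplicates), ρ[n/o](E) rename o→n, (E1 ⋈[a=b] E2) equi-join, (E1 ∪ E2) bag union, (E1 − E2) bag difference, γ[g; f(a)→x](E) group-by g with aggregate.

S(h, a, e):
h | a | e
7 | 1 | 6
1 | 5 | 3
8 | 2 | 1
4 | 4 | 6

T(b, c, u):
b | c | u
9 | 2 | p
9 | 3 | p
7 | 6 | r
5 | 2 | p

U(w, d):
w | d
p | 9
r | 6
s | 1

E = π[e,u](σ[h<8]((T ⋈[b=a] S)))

σ filters on h, owned by the right side.
E' = π[e,u]((T ⋈[b=a] σ[h<8](S)))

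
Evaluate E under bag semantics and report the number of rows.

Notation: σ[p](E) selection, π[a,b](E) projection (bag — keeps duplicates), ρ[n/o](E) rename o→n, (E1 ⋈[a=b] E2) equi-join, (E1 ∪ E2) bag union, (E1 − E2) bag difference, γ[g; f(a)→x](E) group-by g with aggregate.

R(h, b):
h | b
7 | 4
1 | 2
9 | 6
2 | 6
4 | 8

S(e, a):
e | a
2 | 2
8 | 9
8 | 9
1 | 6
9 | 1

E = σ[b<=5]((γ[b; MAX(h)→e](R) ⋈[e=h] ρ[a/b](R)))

Row counts bottom-up:
  R → 5
  γ[b; MAX(h)→e](R) → 4
  R → 5
  ρ[a/b](R) → 5
  (γ[b; MAX(h)→e](R) ⋈[e=h] ρ[a/b](R)) → 4
  σ[b<=5]((γ[b; MAX(h)→e](R) ⋈[e=h] ρ[a/b](R))) → 2

|E| = 2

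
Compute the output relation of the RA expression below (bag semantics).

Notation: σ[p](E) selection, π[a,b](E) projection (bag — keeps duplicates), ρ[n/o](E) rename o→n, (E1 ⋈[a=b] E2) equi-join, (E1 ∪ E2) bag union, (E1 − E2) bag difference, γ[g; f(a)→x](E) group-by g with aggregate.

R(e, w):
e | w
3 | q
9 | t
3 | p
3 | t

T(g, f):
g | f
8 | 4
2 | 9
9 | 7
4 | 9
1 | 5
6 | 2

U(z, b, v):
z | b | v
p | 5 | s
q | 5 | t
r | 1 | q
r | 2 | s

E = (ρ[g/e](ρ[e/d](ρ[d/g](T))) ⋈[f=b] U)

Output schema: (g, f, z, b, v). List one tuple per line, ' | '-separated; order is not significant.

Row counts bottom-up:
  T → 6
  ρ[d/g](T) → 6
  ρ[e/d](ρ[d/g](T)) → 6
  ρ[g/e](ρ[e/d](ρ[d/g](T))) → 6
  U → 4
  (ρ[g/e](ρ[e/d](ρ[d/g](T))) ⋈[f=b] U) → 3

== RESULT ==
g | f | z | b | v
1 | 5 | p | 5 | s
1 | 5 | q | 5 | t
6 | 2 | r | 2 | s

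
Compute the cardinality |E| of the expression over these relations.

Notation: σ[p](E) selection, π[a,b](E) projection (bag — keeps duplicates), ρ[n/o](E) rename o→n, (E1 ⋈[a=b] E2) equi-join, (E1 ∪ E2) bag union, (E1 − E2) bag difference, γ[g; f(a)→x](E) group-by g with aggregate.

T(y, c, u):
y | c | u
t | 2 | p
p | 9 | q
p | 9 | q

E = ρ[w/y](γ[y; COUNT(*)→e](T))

Per-node cardinality:
  T → 3
  γ[y; COUNT(*)→e](T) → 2
  ρ[w/y](γ[y; COUNT(*)→e](T)) → 2

|E| = 2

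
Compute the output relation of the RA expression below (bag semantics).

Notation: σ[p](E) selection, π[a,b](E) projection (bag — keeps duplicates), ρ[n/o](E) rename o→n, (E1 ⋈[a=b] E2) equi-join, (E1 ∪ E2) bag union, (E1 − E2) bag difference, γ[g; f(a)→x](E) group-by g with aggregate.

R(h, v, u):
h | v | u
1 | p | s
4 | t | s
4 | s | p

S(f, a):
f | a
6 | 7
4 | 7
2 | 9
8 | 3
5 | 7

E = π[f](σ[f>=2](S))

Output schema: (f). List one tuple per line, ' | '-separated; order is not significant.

Stepwise |·|:
  S → 5
  σ[f>=2](S) → 5
  π[f](σ[f>=2](S)) → 5

== RESULT ==
f
2
4
5
6
8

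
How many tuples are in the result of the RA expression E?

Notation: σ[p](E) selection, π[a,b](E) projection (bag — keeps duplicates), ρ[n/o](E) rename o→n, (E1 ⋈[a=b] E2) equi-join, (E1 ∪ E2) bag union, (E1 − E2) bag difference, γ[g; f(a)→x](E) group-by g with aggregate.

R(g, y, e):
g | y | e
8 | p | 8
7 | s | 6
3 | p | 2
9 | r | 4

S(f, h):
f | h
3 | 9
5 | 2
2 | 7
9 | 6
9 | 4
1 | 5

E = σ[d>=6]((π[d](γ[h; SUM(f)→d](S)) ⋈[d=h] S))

Row counts bottom-up:
  S → 6
  γ[h; SUM(f)→d](S) → 6
  π[d](γ[h; SUM(f)→d](S)) → 6
  S → 6
  (π[d](γ[h; SUM(f)→d](S)) ⋈[d=h] S) → 4
  σ[d>=6]((π[d](γ[h; SUM(f)→d](S)) ⋈[d=h] S)) → 2

|E| = 2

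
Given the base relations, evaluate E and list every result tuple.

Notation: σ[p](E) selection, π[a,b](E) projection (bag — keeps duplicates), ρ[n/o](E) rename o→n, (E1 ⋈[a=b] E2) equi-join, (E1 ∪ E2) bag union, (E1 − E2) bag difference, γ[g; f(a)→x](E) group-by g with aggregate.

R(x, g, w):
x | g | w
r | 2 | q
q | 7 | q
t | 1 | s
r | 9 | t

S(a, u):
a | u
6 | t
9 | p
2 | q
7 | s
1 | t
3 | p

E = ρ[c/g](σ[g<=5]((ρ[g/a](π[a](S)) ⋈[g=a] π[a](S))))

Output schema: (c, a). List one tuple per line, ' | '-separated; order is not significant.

Row counts bottom-up:
  S → 6
  π[a](S) → 6
  ρ[g/a](π[a](S)) → 6
  S → 6
  π[a](S) → 6
  (ρ[g/a](π[a](S)) ⋈[g=a] π[a](S)) → 6
  σ[g<=5]((ρ[g/a](π[a](S)) ⋈[g=a] π[a](S))) → 3
  ρ[c/g](σ[g<=5]((ρ[g/a](π[a](S)) ⋈[g=a] π[a](S)))) → 3

== RESULT ==
c | a
1 | 1
2 | 2
3 | 3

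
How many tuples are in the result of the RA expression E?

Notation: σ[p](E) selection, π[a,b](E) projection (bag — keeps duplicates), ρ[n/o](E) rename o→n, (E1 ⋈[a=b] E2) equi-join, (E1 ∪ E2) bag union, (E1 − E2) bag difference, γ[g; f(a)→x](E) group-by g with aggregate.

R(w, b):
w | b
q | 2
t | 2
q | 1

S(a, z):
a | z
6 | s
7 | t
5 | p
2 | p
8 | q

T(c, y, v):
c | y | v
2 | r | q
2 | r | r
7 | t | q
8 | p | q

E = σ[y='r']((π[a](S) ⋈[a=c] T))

Row counts bottom-up:
  S → 5
  π[a](S) → 5
  T → 4
  (π[a](S) ⋈[a=c] T) → 4
  σ[y='r']((π[a](S) ⋈[a=c] T)) → 2

|E| = 2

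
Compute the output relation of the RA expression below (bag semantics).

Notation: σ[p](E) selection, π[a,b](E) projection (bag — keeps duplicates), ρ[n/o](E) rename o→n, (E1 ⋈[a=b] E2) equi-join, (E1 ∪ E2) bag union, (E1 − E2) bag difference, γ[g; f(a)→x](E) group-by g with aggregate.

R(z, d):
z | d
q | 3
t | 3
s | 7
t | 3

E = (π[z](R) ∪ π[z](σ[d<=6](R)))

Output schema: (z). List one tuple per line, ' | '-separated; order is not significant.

Stepwise |·|:
  R → 4
  π[z](R) → 4
  R → 4
  σ[d<=6](R) → 3
  π[z](σ[d<=6](R)) → 3
  (π[z](R) ∪ π[z](σ[d<=6](R))) → 7

== RESULT ==
z
q
q
s
t
t
t
t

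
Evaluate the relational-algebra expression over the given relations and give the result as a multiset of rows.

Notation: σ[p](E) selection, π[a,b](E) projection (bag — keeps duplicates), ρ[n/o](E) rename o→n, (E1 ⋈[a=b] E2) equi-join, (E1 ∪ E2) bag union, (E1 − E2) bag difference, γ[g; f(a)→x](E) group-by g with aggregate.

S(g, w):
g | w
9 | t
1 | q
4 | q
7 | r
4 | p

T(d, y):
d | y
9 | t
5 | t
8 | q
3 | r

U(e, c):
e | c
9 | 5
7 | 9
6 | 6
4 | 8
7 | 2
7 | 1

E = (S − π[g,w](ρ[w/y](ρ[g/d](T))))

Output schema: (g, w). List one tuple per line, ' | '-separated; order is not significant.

Row counts bottom-up:
  S → 5
  T → 4
  ρ[g/d](T) → 4
  ρ[w/y](ρ[g/d](T)) → 4
  π[g,w](ρ[w/y](ρ[g/d](T))) → 4
  (S − π[g,w](ρ[w/y](ρ[g/d](T)))) → 4

== RESULT ==
g | w
1 | q
4 | p
4 | q
7 | r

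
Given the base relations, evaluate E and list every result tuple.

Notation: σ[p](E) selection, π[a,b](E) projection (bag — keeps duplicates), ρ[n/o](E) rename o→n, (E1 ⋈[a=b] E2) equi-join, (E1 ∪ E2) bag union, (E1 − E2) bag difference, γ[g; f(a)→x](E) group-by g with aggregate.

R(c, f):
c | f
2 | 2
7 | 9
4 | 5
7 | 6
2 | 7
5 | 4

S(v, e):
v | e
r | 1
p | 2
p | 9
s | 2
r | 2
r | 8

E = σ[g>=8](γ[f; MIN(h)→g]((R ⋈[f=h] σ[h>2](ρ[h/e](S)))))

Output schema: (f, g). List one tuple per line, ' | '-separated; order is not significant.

Subexpression sizes:
  R → 6
  S → 6
  ρ[h/e](S) → 6
  σ[h>2](ρ[h/e](S)) → 2
  (R ⋈[f=h] σ[h>2](ρ[h/e](S))) → 1
  γ[f; MIN(h)→g]((R ⋈[f=h] σ[h>2](ρ[h/e](S)))) → 1
  σ[g>=8](γ[f; MIN(h)→g]((R ⋈[f=h] σ[h>2](ρ[h/e](S))))) → 1

== RESULT ==
f | g
9 | 9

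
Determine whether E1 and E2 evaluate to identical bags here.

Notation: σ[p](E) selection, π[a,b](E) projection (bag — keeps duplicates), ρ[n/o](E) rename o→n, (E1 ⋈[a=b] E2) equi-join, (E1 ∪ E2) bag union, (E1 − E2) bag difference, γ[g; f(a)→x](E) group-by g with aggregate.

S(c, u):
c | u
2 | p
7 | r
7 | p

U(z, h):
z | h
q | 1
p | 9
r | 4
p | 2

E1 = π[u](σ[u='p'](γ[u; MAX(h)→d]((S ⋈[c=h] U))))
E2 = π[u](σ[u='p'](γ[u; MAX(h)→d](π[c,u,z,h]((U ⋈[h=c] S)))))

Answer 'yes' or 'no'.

E1 row counts bottom-up:
  S → 3
  U → 4
  (S ⋈[c=h] U) → 1
  γ[u; MAX(h)→d]((S ⋈[c=h] U)) → 1
  σ[u='p'](γ[u; MAX(h)→d]((S ⋈[c=h] U))) → 1
  π[u](σ[u='p'](γ[u; MAX(h)→d]((S ⋈[c=h] U)))) → 1
E2 row counts bottom-up:
  U → 4
  S → 3
  (U ⋈[h=c] S) → 1
  π[c,u,z,h]((U ⋈[h=c] S)) → 1
  γ[u; MAX(h)→d](π[c,u,z,h]((U ⋈[h=c] S))) → 1
  σ[u='p'](γ[u; MAX(h)→d](π[c,u,z,h]((U ⋈[h=c] S)))) → 1
  π[u](σ[u='p'](γ[u; MAX(h)→d](π[c,u,z,h]((U ⋈[h=c] S))))) → 1

E1 and E2 produce the same multiset:
u
p

yes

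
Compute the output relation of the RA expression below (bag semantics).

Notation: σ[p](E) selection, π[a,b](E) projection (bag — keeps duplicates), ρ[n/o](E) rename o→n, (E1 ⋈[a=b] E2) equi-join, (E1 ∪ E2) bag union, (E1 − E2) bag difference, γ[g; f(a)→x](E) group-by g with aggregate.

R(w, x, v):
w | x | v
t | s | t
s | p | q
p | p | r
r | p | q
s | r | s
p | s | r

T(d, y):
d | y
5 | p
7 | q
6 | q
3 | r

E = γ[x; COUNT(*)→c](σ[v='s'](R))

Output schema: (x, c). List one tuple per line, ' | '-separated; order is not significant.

Row counts bottom-up:
  R → 6
  σ[v='s'](R) → 1
  γ[x; COUNT(*)→c](σ[v='s'](R)) → 1

== RESULT ==
x | c
r | 1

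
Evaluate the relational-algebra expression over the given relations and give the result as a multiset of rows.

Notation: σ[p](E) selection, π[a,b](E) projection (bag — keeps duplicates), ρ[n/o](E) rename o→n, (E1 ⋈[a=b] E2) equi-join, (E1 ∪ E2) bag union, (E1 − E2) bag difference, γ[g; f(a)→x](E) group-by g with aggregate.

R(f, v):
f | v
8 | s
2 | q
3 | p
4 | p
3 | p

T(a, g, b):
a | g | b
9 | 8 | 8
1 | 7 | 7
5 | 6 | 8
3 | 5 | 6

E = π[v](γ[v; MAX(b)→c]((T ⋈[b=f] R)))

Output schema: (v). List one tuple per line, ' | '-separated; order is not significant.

Per-node cardinality:
  T → 4
  R → 5
  (T ⋈[b=f] R) → 2
  γ[v; MAX(b)→c]((T ⋈[b=f] R)) → 1
  π[v](γ[v; MAX(b)→c]((T ⋈[b=f] R))) → 1

== RESULT ==
v
s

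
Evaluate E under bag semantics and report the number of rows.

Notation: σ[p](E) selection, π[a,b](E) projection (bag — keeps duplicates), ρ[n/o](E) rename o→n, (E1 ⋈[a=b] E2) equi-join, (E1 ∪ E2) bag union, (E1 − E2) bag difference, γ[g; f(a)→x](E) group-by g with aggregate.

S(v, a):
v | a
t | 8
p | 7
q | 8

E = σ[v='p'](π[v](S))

Per-node cardinality:
  S → 3
  π[v](S) → 3
  σ[v='p'](π[v](S)) → 1

|E| = 1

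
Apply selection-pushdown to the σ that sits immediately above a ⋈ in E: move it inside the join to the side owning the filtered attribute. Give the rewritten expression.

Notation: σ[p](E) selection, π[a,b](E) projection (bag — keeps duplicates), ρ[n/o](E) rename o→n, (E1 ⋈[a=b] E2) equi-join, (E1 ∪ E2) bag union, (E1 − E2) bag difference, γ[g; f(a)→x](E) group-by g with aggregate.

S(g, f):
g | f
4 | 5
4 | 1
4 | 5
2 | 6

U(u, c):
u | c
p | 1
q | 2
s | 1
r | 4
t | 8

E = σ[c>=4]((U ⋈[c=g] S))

σ filters on c, owned by the left side.
E' = (σ[c>=4](U) ⋈[c=g] S)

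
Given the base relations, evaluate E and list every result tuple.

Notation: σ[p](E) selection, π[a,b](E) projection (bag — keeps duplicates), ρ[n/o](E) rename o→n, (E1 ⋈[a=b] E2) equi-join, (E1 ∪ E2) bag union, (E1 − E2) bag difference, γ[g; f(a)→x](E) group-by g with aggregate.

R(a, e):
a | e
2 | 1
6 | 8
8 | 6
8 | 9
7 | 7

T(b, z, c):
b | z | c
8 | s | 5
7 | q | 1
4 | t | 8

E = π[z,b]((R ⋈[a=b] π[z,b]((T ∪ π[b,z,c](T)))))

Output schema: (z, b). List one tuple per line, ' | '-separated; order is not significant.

Stepwise |·|:
  R → 5
  T → 3
  T → 3
  π[b,z,c](T) → 3
  (T ∪ π[b,z,c](T)) → 6
  π[z,b]((T ∪ π[b,z,c](T))) → 6
  (R ⋈[a=b] π[z,b]((T ∪ π[b,z,c](T)))) → 6
  π[z,b]((R ⋈[a=b] π[z,b]((T ∪ π[b,z,c](T))))) → 6

== RESULT ==
z | b
q | 7
q | 7
s | 8
s | 8
s | 8
s | 8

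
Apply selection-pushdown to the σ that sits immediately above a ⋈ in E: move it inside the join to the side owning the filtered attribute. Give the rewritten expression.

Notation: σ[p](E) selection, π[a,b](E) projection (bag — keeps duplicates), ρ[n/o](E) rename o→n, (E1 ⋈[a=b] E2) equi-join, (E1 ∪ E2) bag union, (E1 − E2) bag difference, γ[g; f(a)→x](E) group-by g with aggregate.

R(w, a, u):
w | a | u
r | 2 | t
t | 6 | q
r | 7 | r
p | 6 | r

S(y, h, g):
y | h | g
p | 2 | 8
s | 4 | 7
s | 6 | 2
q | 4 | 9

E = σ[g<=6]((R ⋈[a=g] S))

σ filters on g, owned by the right side.
E' = (R ⋈[a=g] σ[g<=6](S))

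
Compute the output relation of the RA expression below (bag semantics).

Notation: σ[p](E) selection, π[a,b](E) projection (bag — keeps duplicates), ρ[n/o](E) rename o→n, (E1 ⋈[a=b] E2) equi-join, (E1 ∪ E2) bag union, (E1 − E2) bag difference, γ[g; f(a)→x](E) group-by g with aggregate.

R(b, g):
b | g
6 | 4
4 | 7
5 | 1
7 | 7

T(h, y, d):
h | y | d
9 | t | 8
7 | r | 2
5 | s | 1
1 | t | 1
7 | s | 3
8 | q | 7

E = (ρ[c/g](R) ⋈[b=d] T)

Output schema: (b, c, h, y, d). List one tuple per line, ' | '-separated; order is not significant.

Row counts bottom-up:
  R → 4
  ρ[c/g](R) → 4
  T → 6
  (ρ[c/g](R) ⋈[b=d] T) → 1

== RESULT ==
b | c | h | y | d
7 | 7 | 8 | q | 7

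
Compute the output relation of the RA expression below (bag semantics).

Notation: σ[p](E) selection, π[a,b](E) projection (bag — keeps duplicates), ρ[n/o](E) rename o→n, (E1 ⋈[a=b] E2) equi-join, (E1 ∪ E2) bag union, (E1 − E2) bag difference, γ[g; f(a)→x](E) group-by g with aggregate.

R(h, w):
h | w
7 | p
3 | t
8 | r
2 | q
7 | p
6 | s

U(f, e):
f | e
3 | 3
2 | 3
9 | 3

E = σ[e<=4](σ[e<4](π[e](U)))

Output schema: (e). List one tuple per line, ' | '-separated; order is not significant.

Stepwise |·|:
  U → 3
  π[e](U) → 3
  σ[e<4](π[e](U)) → 3
  σ[e<=4](σ[e<4](π[e](U))) → 3

== RESULT ==
e
3
3
3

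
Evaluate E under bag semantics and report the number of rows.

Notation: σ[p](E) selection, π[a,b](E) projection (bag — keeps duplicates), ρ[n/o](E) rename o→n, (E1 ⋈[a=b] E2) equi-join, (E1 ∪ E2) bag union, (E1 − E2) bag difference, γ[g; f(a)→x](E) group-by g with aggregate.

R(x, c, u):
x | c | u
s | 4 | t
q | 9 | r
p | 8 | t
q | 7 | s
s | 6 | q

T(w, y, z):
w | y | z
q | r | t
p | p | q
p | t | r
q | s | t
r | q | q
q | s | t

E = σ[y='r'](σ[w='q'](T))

Stepwise |·|:
  T → 6
  σ[w='q'](T) → 3
  σ[y='r'](σ[w='q'](T)) → 1

|E| = 1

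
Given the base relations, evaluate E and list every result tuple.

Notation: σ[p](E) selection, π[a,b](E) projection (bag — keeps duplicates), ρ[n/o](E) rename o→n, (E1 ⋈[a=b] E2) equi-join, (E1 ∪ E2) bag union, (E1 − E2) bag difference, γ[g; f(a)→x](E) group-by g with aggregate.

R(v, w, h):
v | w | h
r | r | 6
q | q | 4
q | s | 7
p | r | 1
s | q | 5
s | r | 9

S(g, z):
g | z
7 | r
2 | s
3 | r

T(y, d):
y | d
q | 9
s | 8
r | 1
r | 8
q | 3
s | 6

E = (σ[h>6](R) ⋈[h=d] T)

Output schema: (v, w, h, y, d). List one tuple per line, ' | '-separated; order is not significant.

Per-node cardinality:
  R → 6
  σ[h>6](R) → 2
  T → 6
  (σ[h>6](R) ⋈[h=d] T) → 1

== RESULT ==
v | w | h | y | d
s | r | 9 | q | 9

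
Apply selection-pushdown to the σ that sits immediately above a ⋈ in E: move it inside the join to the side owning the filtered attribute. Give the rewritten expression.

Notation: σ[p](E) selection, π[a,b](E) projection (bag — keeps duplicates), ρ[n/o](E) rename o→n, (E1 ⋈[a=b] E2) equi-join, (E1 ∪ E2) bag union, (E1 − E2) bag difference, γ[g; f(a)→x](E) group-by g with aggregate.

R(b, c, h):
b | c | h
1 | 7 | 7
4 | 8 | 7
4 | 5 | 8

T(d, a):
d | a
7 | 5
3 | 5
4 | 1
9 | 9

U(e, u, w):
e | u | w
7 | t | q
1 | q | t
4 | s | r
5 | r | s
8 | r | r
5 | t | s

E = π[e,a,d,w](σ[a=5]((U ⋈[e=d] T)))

σ filters on a, owned by the right side.
E' = π[e,a,d,w]((U ⋈[e=d] σ[a=5](T)))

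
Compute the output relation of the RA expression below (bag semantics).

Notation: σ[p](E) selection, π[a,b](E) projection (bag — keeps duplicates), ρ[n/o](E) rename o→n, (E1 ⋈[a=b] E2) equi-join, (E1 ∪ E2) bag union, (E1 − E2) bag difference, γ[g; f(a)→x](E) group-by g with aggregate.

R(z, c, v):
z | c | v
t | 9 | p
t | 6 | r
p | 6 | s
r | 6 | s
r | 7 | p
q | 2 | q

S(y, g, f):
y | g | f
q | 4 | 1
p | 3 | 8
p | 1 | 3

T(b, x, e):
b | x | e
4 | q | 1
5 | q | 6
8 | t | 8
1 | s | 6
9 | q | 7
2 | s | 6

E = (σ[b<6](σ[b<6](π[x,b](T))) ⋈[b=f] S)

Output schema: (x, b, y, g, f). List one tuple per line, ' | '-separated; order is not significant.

Stepwise |·|:
  T → 6
  π[x,b](T) → 6
  σ[b<6](π[x,b](T)) → 4
  σ[b<6](σ[b<6](π[x,b](T))) → 4
  S → 3
  (σ[b<6](σ[b<6](π[x,b](T))) ⋈[b=f] S) → 1

== RESULT ==
x | b | y | g | f
s | 1 | q | 4 | 1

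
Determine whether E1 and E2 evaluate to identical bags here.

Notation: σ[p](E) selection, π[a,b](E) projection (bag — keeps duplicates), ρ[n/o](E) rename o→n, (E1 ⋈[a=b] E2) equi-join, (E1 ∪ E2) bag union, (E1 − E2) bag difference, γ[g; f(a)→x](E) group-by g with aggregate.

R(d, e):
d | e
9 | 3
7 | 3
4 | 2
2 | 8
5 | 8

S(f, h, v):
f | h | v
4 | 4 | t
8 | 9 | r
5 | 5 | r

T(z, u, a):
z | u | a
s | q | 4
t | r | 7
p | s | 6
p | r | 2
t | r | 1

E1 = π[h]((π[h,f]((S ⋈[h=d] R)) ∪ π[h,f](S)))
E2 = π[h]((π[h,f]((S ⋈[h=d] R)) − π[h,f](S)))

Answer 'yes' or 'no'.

E1 subexpression sizes:
  S → 3
  R → 5
  (S ⋈[h=d] R) → 3
  π[h,f]((S ⋈[h=d] R)) → 3
  S → 3
  π[h,f](S) → 3
  (π[h,f]((S ⋈[h=d] R)) ∪ π[h,f](S)) → 6
  π[h]((π[h,f]((S ⋈[h=d] R)) ∪ π[h,f](S))) → 6
E2 subexpression sizes:
  S → 3
  R → 5
  (S ⋈[h=d] R) → 3
  π[h,f]((S ⋈[h=d] R)) → 3
  S → 3
  π[h,f](S) → 3
  (π[h,f]((S ⋈[h=d] R)) − π[h,f](S)) → 0
  π[h]((π[h,f]((S ⋈[h=d] R)) − π[h,f](S))) → 0

E1 result:
h
4
4
5
5
9
9
E2 result:
h
(0 rows)
Witness: (9,) appears 2× in E1 but 0× in E2.

no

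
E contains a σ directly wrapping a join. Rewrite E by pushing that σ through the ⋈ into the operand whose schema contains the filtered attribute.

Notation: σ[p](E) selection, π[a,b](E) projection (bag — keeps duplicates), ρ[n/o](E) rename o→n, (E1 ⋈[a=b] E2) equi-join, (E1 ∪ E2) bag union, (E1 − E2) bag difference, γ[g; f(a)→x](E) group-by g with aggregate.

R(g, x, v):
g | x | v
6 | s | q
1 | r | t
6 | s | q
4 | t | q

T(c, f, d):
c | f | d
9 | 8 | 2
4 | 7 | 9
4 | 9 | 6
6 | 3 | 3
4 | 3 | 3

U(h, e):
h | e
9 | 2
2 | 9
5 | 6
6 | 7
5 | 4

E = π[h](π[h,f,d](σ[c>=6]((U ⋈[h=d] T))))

σ filters on c, owned by the right side.
E' = π[h](π[h,f,d]((U ⋈[h=d] σ[c>=6](T))))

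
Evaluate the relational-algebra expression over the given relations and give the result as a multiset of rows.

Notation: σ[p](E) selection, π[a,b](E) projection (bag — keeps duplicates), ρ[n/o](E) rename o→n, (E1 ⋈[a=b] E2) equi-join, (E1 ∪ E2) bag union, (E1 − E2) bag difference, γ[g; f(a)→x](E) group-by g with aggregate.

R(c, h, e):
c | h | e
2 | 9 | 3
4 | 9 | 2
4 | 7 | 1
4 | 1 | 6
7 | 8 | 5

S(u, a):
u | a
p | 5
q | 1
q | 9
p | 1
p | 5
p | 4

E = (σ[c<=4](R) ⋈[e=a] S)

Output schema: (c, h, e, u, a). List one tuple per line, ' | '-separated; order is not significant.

Per-node cardinality:
  R → 5
  σ[c<=4](R) → 4
  S → 6
  (σ[c<=4](R) ⋈[e=a] S) → 2

== RESULT ==
c | h | e | u | a
4 | 7 | 1 | p | 1
4 | 7 | 1 | q | 1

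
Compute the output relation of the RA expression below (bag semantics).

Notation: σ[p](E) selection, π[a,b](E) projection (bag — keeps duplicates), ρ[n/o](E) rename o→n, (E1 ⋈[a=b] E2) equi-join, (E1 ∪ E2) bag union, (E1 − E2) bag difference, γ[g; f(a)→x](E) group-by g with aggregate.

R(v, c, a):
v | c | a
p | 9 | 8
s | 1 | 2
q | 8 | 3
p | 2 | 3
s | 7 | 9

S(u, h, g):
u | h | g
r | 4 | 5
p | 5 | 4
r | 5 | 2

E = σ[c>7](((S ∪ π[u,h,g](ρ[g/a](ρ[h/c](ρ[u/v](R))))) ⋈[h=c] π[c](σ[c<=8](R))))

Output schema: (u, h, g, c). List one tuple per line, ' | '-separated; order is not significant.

Per-node cardinality:
  S → 3
  R → 5
  ρ[u/v](R) → 5
  ρ[h/c](ρ[u/v](R)) → 5
  ρ[g/a](ρ[h/c](ρ[u/v](R))) → 5
  π[u,h,g](ρ[g/a](ρ[h/c](ρ[u/v](R)))) → 5
  (S ∪ π[u,h,g](ρ[g/a](ρ[h/c](ρ[u/v](R))))) → 8
  R → 5
  σ[c<=8](R) → 4
  π[c](σ[c<=8](R)) → 4
  ((S ∪ π[u,h,g](ρ[g/a](ρ[h/c](ρ[u/v](R))))) ⋈[h=c] π[c](σ[c<=8](R))) → 4
  σ[c>7](((S ∪ π[u,h,g](ρ[g/a](ρ[h/c](ρ[u/v](R))))) ⋈[h=c] π[c](σ[c<=8](R)))) → 1

== RESULT ==
u | h | g | c
q | 8 | 3 | 8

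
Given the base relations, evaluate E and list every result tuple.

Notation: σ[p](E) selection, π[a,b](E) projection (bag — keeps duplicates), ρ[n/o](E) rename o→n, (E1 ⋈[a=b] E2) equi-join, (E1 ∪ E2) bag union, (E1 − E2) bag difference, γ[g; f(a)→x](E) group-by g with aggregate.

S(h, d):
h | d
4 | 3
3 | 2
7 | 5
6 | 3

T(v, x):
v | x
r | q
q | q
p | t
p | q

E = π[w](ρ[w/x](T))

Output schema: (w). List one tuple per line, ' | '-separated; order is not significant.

Subexpression sizes:
  T → 4
  ρ[w/x](T) → 4
  π[w](ρ[w/x](T)) → 4

== RESULT ==
w
q
q
q
t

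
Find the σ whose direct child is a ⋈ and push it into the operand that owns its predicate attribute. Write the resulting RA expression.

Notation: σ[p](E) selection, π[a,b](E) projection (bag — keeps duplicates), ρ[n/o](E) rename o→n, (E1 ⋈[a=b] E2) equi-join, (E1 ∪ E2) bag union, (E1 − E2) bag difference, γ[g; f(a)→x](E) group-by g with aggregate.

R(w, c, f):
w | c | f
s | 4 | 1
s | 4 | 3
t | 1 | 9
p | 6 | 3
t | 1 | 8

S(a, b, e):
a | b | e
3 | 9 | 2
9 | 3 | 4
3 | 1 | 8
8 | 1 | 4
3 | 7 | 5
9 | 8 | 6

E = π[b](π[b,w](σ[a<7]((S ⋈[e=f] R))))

σ filters on a, owned by the left side.
E' = π[b](π[b,w]((σ[a<7](S) ⋈[e=f] R)))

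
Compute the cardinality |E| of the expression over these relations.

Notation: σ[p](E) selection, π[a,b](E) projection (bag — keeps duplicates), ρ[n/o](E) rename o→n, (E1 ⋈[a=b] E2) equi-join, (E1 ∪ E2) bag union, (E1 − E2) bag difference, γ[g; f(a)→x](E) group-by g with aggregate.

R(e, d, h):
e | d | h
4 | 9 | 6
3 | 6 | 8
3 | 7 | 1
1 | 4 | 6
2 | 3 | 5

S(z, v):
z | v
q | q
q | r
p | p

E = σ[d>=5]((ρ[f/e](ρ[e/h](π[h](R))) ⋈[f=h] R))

Row counts bottom-up:
  R → 5
  π[h](R) → 5
  ρ[e/h](π[h](R)) → 5
  ρ[f/e](ρ[e/h](π[h](R))) → 5
  R → 5
  (ρ[f/e](ρ[e/h](π[h](R))) ⋈[f=h] R) → 7
  σ[d>=5]((ρ[f/e](ρ[e/h](π[h](R))) ⋈[f=h] R)) → 4

|E| = 4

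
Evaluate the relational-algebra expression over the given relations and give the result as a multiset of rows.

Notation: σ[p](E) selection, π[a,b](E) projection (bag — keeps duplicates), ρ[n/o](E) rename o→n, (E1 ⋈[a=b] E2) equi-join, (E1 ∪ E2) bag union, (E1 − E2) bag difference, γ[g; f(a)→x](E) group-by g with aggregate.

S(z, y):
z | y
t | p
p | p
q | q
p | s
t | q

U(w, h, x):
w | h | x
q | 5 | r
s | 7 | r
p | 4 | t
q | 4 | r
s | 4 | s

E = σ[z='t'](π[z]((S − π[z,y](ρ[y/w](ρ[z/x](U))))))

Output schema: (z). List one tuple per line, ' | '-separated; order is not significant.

Stepwise |·|:
  S → 5
  U → 5
  ρ[z/x](U) → 5
  ρ[y/w](ρ[z/x](U)) → 5
  π[z,y](ρ[y/w](ρ[z/x](U))) → 5
  (S − π[z,y](ρ[y/w](ρ[z/x](U)))) → 4
  π[z]((S − π[z,y](ρ[y/w](ρ[z/x](U))))) → 4
  σ[z='t'](π[z]((S − π[z,y](ρ[y/w](ρ[z/x](U)))))) → 1

== RESULT ==
z
t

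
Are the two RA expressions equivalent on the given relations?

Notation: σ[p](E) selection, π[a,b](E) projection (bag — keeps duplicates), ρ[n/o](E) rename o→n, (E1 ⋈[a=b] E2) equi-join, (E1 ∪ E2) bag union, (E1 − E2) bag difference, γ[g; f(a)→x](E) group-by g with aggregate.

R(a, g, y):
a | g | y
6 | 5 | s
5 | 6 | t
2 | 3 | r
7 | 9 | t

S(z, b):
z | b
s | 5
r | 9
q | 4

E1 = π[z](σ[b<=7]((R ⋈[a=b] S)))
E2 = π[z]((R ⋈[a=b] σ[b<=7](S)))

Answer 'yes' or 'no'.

E1 subexpression sizes:
  R → 4
  S → 3
  (R ⋈[a=b] S) → 1
  σ[b<=7]((R ⋈[a=b] S)) → 1
  π[z](σ[b<=7]((R ⋈[a=b] S))) → 1
E2 subexpression sizes:
  R → 4
  S → 3
  σ[b<=7](S) → 2
  (R ⋈[a=b] σ[b<=7](S)) → 1
  π[z]((R ⋈[a=b] σ[b<=7](S))) → 1

E1 and E2 produce the same multiset:
z
s

yes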